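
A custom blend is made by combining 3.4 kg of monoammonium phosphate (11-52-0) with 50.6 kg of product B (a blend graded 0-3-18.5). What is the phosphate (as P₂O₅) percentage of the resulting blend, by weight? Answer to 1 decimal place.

6.1% P₂O₅

Total mass = 3.4 + 50.6 = 54 kg.
P₂O₅ mass = 52%×3.4 + 3%×50.6 = 3.286 kg.
% P₂O₅ = 3.286 / 54 = 6.08519%.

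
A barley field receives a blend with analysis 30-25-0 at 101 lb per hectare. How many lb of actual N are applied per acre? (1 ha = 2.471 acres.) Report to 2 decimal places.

nitrogen per hectare = 101 × 30% = 30.3 lb.
Convert to per acre: 30.3 × 0.404694 = 12.2622 lb.

12.26 lb N per acre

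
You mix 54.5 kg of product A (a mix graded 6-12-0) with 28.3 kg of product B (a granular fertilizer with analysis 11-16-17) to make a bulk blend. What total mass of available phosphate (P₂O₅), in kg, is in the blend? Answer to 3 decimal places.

P₂O₅ mass = 12%×54.5 + 16%×28.3 = 11.068 kg.

11.068 kg P₂O₅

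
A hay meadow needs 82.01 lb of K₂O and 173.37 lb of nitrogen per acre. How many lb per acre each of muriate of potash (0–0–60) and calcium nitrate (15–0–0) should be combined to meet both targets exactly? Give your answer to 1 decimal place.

Per-acre balance (a = muriate of potash, b = calcium nitrate):
K₂O: 0.6·a + 0·b = 82.01
N: 0·a + 0.15·b = 173.37
Solving simultaneously: a = 136.683, b = 1155.8.

136.7 lb muriate of potash, 1155.8 lb calcium nitrate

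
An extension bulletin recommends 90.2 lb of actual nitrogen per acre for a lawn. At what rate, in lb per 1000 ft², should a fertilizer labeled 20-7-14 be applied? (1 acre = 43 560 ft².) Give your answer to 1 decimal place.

Product per acre = 90.2 / 20% = 451 lb.
Convert to per 1000 ft²: 451 × 0.0229568 = 10.3535 lb.

10.4 lb of product per thousand sq ft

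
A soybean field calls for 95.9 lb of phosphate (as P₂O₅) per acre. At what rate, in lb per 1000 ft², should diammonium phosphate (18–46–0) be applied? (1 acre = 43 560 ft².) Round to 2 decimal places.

4.79 lb of product per thousand sq ft

Product per acre = 95.9 / 46% = 208.478 lb.
Convert to per 1000 ft²: 208.478 × 0.0229568 = 4.786 lb.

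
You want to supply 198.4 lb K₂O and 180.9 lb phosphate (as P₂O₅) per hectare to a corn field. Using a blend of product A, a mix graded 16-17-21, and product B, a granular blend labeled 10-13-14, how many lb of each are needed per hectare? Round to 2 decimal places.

Per-hectare balance (a = product A, b = product B):
K₂O: 0.21·a + 0.14·b = 198.4
P₂O₅: 0.17·a + 0.13·b = 180.9
Solving simultaneously: a = 133.143, b = 1217.429.

133.14 lb product A, 1217.43 lb product B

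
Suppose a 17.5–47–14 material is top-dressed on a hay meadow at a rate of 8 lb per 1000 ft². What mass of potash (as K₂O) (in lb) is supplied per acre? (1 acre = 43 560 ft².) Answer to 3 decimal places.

K₂O per 1000 ft² = 8 × 14% = 1.12 lb.
Convert to per acre: 1.12 × 43.56 = 48.7872 lb.

48.787 lb K₂O per acre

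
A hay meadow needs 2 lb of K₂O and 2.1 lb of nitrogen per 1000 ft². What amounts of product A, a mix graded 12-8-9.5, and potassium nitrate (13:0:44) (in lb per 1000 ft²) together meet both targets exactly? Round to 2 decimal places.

16.42 lb product A, 1.00 lb potassium nitrate

Let a = lb of product A, b = lb of potassium nitrate (per 1000 ft²).
K₂O: 0.095·a + 0.44·b = 2
N: 0.12·a + 0.13·b = 2.1
Eliminate a: (row1) − 0.095/0.12·(row2) → 0.337083·b = 0.3375, so b = 1.00124.
Back-substitute: a = (2 − 0.44·1.00124) / 0.095 = 16.4153.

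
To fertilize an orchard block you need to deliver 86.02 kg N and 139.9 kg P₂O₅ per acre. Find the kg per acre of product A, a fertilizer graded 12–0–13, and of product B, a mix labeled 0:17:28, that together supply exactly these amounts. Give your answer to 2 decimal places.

716.83 kg product A, 822.94 kg product B

Per-acre balance (a = product A, b = product B):
N: 0.12·a + 0·b = 86.02
P₂O₅: 0·a + 0.17·b = 139.9
Solving simultaneously: a = 716.833, b = 822.941.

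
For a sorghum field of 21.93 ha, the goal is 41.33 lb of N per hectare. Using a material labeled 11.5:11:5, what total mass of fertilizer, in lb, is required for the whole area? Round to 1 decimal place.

Product per hectare = 41.33 / 11.5% = 359.391 lb.
Total product = 359.391 × 21.93 = 7881.45 lb.

7881.5 lb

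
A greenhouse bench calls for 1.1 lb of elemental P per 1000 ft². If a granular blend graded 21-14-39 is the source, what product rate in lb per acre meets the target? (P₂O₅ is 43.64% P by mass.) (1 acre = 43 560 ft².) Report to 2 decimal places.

As P₂O₅: 1.1 / 0.4364 = 2.52062 lb per 1000 ft².
Product per 1000 ft² = 2.52062 / 14% = 18.0045 lb.
Convert to per acre: 18.0045 × 43.56 = 784.274 lb.

784.27 lb of product per acre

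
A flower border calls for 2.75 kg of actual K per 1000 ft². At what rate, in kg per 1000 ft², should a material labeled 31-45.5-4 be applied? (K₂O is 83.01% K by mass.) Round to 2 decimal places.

As K₂O: 2.75 / 0.8301 = 3.31285 kg per 1000 ft².
Product per 1000 ft² = 3.31285 / 4% = 82.8213 kg.

82.82 kg of product per thousand sq ft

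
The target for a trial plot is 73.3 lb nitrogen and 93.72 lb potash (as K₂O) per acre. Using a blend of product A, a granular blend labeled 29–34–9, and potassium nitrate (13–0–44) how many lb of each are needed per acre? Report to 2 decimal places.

173.15 lb product A, 177.58 lb potassium nitrate

Let a = lb of product A, b = lb of potassium nitrate (per acre).
N: 0.29·a + 0.13·b = 73.3
K₂O: 0.09·a + 0.44·b = 93.72
Eliminate a: (row1) − 0.29/0.09·(row2) → -1.28778·b = -228.687, so b = 177.582.
Back-substitute: a = (73.3 − 0.13·177.582) / 0.29 = 173.153.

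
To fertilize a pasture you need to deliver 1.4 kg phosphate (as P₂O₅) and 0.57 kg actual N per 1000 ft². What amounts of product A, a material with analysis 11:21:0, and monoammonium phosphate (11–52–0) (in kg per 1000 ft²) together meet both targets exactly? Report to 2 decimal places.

4.18 kg product A, 1.01 kg monoammonium phosphate

Per-1000 ft² balance (a = product A, b = monoammonium phosphate):
P₂O₅: 0.21·a + 0.52·b = 1.4
N: 0.11·a + 0.11·b = 0.57
Eliminate b: (row1) − 0.52/0.11·(row2) → -0.31·a = -1.29455, so a = 4.17595.
Then b = (0.57 − 0.11·4.17595) / 0.11 = 1.00587.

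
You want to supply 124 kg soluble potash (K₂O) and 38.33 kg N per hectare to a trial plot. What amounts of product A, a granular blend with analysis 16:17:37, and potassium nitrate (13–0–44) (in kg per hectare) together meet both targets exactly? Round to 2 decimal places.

Let a = kg of product A, b = kg of potassium nitrate (per hectare).
K₂O: 0.37·a + 0.44·b = 124
N: 0.16·a + 0.13·b = 38.33
Eliminate b: (row1) − 0.44/0.13·(row2) → -0.171538·a = -5.73231, so a = 33.417.
Then b = (38.33 − 0.16·33.417) / 0.13 = 253.717.

33.42 kg product A, 253.72 kg potassium nitrate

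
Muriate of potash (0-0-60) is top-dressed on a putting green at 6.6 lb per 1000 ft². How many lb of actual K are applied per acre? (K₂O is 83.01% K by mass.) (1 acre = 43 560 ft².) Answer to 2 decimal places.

K₂O per 1000 ft² = 6.6 × 60% = 3.96 lb.
Elemental K = 3.96 × 0.8301 = 3.2872 lb per 1000 ft².
Convert to per acre: 3.2872 × 43.56 = 143.1903 lb.

143.19 lb K per acre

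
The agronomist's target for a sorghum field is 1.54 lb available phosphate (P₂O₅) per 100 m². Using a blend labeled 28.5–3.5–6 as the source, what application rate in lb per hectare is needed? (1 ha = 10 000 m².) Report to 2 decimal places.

Product per 100 m² = 1.54 / 3.5% = 44 lb.
Convert to per hectare: 44 × 100 = 4400 lb.

4400.00 lb of product per hectare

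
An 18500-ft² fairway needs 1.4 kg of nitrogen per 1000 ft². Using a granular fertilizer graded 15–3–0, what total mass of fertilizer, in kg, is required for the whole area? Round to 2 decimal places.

Product per 1000 ft² = 1.4 / 15% = 9.33333 kg.
Total product = 9.33333 × 18500 / 1000 = 172.667 kg.

172.67 kg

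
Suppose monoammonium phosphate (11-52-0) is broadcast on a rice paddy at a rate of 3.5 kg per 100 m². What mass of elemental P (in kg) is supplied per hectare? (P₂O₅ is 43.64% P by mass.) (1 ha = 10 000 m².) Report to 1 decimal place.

P₂O₅ per 100 m² = 3.5 × 52% = 1.82 kg.
Elemental P = 1.82 × 0.4364 = 0.794248 kg per 100 m².
Convert to per hectare: 0.794248 × 100 = 79.4248 kg.

79.4 kg P per hectare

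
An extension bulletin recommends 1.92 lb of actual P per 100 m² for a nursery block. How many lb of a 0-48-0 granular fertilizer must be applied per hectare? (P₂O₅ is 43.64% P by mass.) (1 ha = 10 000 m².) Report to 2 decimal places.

As P₂O₅: 1.92 / 0.4364 = 4.39963 lb per 100 m².
Product per 100 m² = 4.39963 / 48% = 9.1659 lb.
Convert to per hectare: 9.1659 × 100 = 916.5903 lb.

916.59 lb of product per hectare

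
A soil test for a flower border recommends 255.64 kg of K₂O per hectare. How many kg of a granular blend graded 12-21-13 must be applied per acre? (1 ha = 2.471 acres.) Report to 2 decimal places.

795.82 kg of product per acre

Product per hectare = 255.64 / 13% = 1966.46 kg.
Convert to per acre: 1966.46 × 0.404694 = 795.816 kg.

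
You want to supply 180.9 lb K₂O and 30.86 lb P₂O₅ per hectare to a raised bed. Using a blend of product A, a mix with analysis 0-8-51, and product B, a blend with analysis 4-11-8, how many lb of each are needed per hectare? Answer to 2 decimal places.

350.71 lb product A, 25.48 lb product B

Per-hectare balance (a = product A, b = product B):
K₂O: 0.51·a + 0.08·b = 180.9
P₂O₅: 0.08·a + 0.11·b = 30.86
Solving simultaneously: a = 350.708, b = 25.4849.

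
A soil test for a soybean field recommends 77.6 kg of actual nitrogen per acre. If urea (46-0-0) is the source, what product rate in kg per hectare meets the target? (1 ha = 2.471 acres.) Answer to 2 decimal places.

416.85 kg of product per hectare

Product per acre = 77.6 / 46% = 168.696 kg.
Convert to per hectare: 168.696 × 2.471 = 416.847 kg.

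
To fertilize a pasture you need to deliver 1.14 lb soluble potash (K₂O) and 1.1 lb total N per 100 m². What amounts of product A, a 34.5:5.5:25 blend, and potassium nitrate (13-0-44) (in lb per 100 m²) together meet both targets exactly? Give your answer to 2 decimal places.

Let a = lb of product A, b = lb of potassium nitrate (per 100 m²).
K₂O: 0.25·a + 0.44·b = 1.14
N: 0.345·a + 0.13·b = 1.1
From row1: a = (1.14 − 0.44·b) / 0.25.
Into row2: 0.345·(1.14 − 0.44·b)/0.25 + 0.13·b = 1.1 → b = 0.991618, a = 2.81475.

2.81 lb product A, 0.99 lb potassium nitrate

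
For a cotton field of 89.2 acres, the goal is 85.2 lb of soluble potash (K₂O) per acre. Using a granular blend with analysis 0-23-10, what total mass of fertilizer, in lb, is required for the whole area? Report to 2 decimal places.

75998.40 lb

Product per acre = 85.2 / 10% = 852 lb.
Total product = 852 × 89.2 = 75998.4 lb.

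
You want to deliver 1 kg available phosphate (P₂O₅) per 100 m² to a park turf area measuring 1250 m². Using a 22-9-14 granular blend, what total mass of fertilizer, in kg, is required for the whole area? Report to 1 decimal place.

Product per 100 m² = 1 / 9% = 11.1111 kg.
Total product = 11.1111 × 1250 / 100 = 138.889 kg.

138.9 kg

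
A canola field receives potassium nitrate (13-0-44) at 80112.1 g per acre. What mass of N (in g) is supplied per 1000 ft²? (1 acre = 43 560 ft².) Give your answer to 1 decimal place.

nitrogen per acre = 80112.1 × 13% = 10414.6 g.
Convert to per 1000 ft²: 10414.6 × 0.0229568 = 239.086 g.

239.1 g N per thousand sq ft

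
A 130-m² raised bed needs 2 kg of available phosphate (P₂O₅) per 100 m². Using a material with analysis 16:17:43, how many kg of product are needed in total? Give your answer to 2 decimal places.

15.29 kg

Product per 100 m² = 2 / 17% = 11.7647 kg.
Total product = 11.7647 × 130 / 100 = 15.2941 kg.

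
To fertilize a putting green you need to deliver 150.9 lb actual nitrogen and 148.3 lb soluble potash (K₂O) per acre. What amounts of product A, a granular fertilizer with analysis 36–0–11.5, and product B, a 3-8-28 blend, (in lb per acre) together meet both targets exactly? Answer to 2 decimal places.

388.32 lb product A, 370.15 lb product B

With a, b = lb per acre of product A and product B:
N: 0.36·a + 0.03·b = 150.9
K₂O: 0.115·a + 0.28·b = 148.3
From row1: a = (150.9 − 0.03·b) / 0.36.
Into row2: 0.115·(150.9 − 0.03·b)/0.36 + 0.28·b = 148.3 → b = 370.154, a = 388.3205.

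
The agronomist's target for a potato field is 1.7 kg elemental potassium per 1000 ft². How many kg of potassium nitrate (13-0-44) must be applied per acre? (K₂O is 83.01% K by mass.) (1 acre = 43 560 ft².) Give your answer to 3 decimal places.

202.747 kg of product per acre

As K₂O: 1.7 / 0.8301 = 2.04795 kg per 1000 ft².
Product per 1000 ft² = 2.04795 / 44% = 4.65442 kg.
Convert to per acre: 4.65442 × 43.56 = 202.7467 kg.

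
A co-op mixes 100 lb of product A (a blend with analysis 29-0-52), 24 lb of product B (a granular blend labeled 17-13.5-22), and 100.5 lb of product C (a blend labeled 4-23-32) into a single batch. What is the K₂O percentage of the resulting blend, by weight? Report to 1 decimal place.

Total mass = 100 + 24 + 100.5 = 224.5 lb.
K₂O mass = 52%×100 + 22%×24 + 32%×100.5 = 89.44 lb.
% K₂O = 89.44 / 224.5 = 39.8396%.

39.8% K₂O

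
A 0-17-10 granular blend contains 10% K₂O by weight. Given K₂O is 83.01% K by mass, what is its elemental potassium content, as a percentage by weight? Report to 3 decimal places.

8.301% K

%K = 10 × 0.8301 = 8.301%.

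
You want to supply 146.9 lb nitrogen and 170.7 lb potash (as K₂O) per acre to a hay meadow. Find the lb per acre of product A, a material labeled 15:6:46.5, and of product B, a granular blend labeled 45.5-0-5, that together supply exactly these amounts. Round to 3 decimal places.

344.596 lb product A, 209.254 lb product B

Per-acre balance (a = product A, b = product B):
N: 0.15·a + 0.455·b = 146.9
K₂O: 0.465·a + 0.05·b = 170.7
Solving simultaneously: a = 344.5963, b = 209.25395.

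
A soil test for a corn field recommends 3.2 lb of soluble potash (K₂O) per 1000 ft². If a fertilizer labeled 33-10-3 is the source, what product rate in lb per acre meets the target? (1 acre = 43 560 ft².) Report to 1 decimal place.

Product per 1000 ft² = 3.2 / 3% = 106.667 lb.
Convert to per acre: 106.667 × 43.56 = 4646.4 lb.

4646.4 lb of product per acre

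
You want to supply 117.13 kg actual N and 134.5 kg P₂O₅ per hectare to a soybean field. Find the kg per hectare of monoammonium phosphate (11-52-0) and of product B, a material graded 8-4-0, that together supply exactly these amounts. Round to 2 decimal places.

Per-hectare balance (a = monoammonium phosphate, b = product B):
N: 0.11·a + 0.08·b = 117.13
P₂O₅: 0.52·a + 0.04·b = 134.5
From row1: a = (117.13 − 0.08·b) / 0.11.
Into row2: 0.52·(117.13 − 0.08·b)/0.11 + 0.04·b = 134.5 → b = 1239.586, a = 163.301.

163.30 kg monoammonium phosphate, 1239.59 kg product B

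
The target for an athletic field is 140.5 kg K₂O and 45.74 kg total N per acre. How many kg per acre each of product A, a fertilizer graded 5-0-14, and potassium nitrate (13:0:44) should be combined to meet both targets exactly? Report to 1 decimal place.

Let a = kg of product A, b = kg of potassium nitrate (per acre).
K₂O: 0.14·a + 0.44·b = 140.5
N: 0.05·a + 0.13·b = 45.74
From row1: a = (140.5 − 0.44·b) / 0.14.
Into row2: 0.05·(140.5 − 0.44·b)/0.14 + 0.13·b = 45.74 → b = 163.526, a = 489.632.

489.6 kg product A, 163.5 kg potassium nitrate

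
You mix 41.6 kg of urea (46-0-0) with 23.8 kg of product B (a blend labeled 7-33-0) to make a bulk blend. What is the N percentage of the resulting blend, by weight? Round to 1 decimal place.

Total mass = 41.6 + 23.8 = 65.4 kg.
N mass = 46%×41.6 + 7%×23.8 = 20.802 kg.
% N = 20.802 / 65.4 = 31.8073%.

31.8% N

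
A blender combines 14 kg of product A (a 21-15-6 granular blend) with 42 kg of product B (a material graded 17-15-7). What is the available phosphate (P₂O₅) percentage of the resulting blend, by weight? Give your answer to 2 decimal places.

15.00% P₂O₅

Total mass = 14 + 42 = 56 kg.
P₂O₅ mass = 15%×14 + 15%×42 = 8.4 kg.
% P₂O₅ = 8.4 / 56 = 15%.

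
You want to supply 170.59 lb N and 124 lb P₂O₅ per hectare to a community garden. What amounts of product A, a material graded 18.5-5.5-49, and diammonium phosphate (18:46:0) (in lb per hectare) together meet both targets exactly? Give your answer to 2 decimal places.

Let a = lb of product A, b = lb of diammonium phosphate (per hectare).
N: 0.185·a + 0.18·b = 170.59
P₂O₅: 0.055·a + 0.46·b = 124
Eliminate b: (row1) − 0.18/0.46·(row2) → 0.163478·a = 122.068, so a = 746.694.
Then b = (124 − 0.055·746.694) / 0.46 = 180.287.

746.69 lb product A, 180.29 lb diammonium phosphate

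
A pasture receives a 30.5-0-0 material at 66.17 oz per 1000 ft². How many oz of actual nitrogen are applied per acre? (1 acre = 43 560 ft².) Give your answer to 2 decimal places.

nitrogen per 1000 ft² = 66.17 × 30.5% = 20.1819 oz.
Convert to per acre: 20.1819 × 43.56 = 879.121 oz.

879.12 oz N per acre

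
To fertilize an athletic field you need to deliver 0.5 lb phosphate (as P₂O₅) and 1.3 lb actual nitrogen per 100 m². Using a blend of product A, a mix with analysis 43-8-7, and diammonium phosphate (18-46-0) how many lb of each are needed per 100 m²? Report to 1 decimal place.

Per-100 m² balance (a = product A, b = diammonium phosphate):
P₂O₅: 0.08·a + 0.46·b = 0.5
N: 0.43·a + 0.18·b = 1.3
Solving simultaneously: a = 2.7699, b = 0.605234.

2.8 lb product A, 0.6 lb diammonium phosphate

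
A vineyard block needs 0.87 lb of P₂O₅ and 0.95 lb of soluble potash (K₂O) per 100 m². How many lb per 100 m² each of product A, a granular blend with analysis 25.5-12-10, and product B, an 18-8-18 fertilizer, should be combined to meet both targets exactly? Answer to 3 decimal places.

Let a = lb of product A, b = lb of product B (per 100 m²).
P₂O₅: 0.12·a + 0.08·b = 0.87
K₂O: 0.1·a + 0.18·b = 0.95
Eliminate a: (row1) − 0.12/0.1·(row2) → -0.136·b = -0.27, so b = 1.98529.
Back-substitute: a = (0.87 − 0.08·1.98529) / 0.12 = 5.92647.

5.926 lb product A, 1.985 lb product B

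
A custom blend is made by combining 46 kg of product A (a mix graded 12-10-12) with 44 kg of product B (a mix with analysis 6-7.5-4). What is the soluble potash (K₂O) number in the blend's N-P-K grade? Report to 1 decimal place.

8.1% K₂O

Total mass = 46 + 44 = 90 kg.
K₂O mass = 12%×46 + 4%×44 = 7.28 kg.
% K₂O = 7.28 / 90 = 8.08889%.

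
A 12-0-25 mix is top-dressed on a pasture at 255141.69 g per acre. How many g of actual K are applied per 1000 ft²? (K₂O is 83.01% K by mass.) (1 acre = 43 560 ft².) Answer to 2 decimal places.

K₂O per acre = 255141.69 × 25% = 63785.4 g.
Elemental K = 63785.4 × 0.8301 = 52948.3 g per acre.
Convert to per 1000 ft²: 52948.3 × 0.0229568 = 1215.525 g.

1215.53 g K per thousand sq ft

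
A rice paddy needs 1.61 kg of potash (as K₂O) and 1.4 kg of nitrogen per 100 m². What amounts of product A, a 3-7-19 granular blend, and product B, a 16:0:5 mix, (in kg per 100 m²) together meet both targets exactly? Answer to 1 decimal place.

6.5 kg product A, 7.5 kg product B

Let a = kg of product A, b = kg of product B (per 100 m²).
K₂O: 0.19·a + 0.05·b = 1.61
N: 0.03·a + 0.16·b = 1.4
Eliminate b: (row1) − 0.05/0.16·(row2) → 0.180625·a = 1.1725, so a = 6.49135.
Then b = (1.4 − 0.03·6.49135) / 0.16 = 7.53287.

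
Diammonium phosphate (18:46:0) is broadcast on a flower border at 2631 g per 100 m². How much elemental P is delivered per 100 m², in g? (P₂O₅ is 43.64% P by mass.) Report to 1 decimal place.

528.2 g P per hundred sq m

P₂O₅ per 100 m² = 2631 × 46% = 1210.26 g.
Elemental P = 1210.26 × 0.4364 = 528.157 g per 100 m².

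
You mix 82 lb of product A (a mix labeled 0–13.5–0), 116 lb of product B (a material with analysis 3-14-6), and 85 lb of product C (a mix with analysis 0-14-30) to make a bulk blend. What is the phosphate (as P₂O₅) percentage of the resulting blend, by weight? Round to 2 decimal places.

Total mass = 82 + 116 + 85 = 283 lb.
P₂O₅ mass = 13.5%×82 + 14%×116 + 14%×85 = 39.21 lb.
% P₂O₅ = 39.21 / 283 = 13.8551%.

13.86% P₂O₅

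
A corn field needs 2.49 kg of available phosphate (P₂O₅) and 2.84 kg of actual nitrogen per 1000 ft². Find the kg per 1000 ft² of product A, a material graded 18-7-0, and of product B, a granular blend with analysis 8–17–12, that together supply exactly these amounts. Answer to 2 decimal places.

11.34 kg product A, 9.98 kg product B

Per-1000 ft² balance (a = product A, b = product B):
P₂O₅: 0.07·a + 0.17·b = 2.49
N: 0.18·a + 0.08·b = 2.84
From row1: a = (2.49 − 0.17·b) / 0.07.
Into row2: 0.18·(2.49 − 0.17·b)/0.07 + 0.08·b = 2.84 → b = 9.976, a = 11.344.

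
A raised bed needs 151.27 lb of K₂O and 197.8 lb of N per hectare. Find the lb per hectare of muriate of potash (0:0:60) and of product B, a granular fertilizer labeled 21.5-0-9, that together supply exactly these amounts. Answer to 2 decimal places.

114.12 lb muriate of potash, 920.00 lb product B

With a, b = lb per hectare of muriate of potash and product B:
K₂O: 0.6·a + 0.09·b = 151.27
N: 0·a + 0.215·b = 197.8
Solving simultaneously: a = 114.117, b = 920.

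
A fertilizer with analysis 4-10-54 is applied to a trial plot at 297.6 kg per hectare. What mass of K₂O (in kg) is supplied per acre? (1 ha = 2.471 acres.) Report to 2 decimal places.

65.04 kg K₂O per acre

K₂O per hectare = 297.6 × 54% = 160.704 kg.
Convert to per acre: 160.704 × 0.404694 = 65.036 kg.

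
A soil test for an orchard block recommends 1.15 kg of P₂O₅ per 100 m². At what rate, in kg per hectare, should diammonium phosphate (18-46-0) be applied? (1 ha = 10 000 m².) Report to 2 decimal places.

Product per 100 m² = 1.15 / 46% = 2.5 kg.
Convert to per hectare: 2.5 × 100 = 250 kg.

250.00 kg of product per hectare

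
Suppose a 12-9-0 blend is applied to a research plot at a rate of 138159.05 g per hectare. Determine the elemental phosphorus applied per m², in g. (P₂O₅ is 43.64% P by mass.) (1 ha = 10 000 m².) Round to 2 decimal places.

P₂O₅ per hectare = 138159.05 × 9% = 12434.3 g.
Elemental P = 12434.3 × 0.4364 = 5426.33 g per hectare.
Convert to per m²: 5426.33 × 0.0001 = 0.542633 g.

0.54 g P per sq m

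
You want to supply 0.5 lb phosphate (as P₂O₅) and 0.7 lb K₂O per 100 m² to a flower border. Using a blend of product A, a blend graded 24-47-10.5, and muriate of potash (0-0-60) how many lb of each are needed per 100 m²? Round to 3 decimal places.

1.064 lb product A, 0.980 lb muriate of potash

Let a = lb of product A, b = lb of muriate of potash (per 100 m²).
P₂O₅: 0.47·a + 0·b = 0.5
K₂O: 0.105·a + 0.6·b = 0.7
Eliminate a: (row1) − 0.47/0.105·(row2) → -2.68571·b = -2.63333, so b = 0.980496.
Back-substitute: a = (0.5 − 0·0.980496) / 0.47 = 1.06383.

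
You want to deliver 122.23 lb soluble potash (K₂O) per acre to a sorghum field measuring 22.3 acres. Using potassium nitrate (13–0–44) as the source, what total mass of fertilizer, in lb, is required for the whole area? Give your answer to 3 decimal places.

Product per acre = 122.23 / 44% = 277.795 lb.
Total product = 277.795 × 22.3 = 6194.8386 lb.

6194.839 lb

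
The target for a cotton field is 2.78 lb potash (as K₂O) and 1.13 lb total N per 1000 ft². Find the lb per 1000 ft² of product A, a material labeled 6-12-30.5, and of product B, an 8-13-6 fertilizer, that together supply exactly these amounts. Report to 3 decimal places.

7.433 lb product A, 8.550 lb product B

Let a = lb of product A, b = lb of product B (per 1000 ft²).
K₂O: 0.305·a + 0.06·b = 2.78
N: 0.06·a + 0.08·b = 1.13
Eliminate b: (row1) − 0.06/0.08·(row2) → 0.26·a = 1.9325, so a = 7.43269.
Then b = (1.13 − 0.06·7.43269) / 0.08 = 8.55048.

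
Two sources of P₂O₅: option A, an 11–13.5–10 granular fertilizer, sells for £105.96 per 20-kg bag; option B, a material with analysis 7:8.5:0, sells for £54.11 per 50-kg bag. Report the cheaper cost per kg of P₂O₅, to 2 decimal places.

option A: P₂O₅ per bag = 20 × 13.5% = 2.7 kg; cost = 105.96 / 2.7 = £39.2444/kg P₂O₅.
option B: P₂O₅ per bag = 50 × 8.5% = 4.25 kg; cost = 54.11 / 4.25 = £12.7318/kg P₂O₅.
option B is cheaper.

£12.73 per kg P₂O₅ (option B)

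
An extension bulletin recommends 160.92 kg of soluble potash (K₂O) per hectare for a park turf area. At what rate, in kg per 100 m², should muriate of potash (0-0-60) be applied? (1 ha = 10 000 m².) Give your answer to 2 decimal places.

2.68 kg of product per hundred sq m

Product per hectare = 160.92 / 60% = 268.2 kg.
Convert to per 100 m²: 268.2 × 0.01 = 2.682 kg.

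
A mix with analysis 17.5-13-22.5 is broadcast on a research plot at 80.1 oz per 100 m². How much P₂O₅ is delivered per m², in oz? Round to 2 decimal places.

P₂O₅ per 100 m² = 80.1 × 13% = 10.413 oz.
Convert to per m²: 10.413 × 0.01 = 0.10413 oz.

0.10 oz P₂O₅ per sq m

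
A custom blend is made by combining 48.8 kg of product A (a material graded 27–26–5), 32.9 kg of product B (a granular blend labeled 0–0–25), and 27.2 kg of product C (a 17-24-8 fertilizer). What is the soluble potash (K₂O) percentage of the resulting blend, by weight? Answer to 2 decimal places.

Total mass = 48.8 + 32.9 + 27.2 = 108.9 kg.
K₂O mass = 5%×48.8 + 25%×32.9 + 8%×27.2 = 12.841 kg.
% K₂O = 12.841 / 108.9 = 11.7916%.

11.79% K₂O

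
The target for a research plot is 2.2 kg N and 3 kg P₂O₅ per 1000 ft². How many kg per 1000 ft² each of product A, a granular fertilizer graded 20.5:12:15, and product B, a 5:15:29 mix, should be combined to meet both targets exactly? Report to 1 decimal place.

7.3 kg product A, 14.2 kg product B

Let a = kg of product A, b = kg of product B (per 1000 ft²).
N: 0.205·a + 0.05·b = 2.2
P₂O₅: 0.12·a + 0.15·b = 3
From row1: a = (2.2 − 0.05·b) / 0.205.
Into row2: 0.12·(2.2 − 0.05·b)/0.205 + 0.15·b = 3 → b = 14.1818, a = 7.27273.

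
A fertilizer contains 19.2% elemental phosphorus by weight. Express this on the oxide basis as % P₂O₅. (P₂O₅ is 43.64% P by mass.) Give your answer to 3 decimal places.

43.996% P₂O₅

%P₂O₅ = 19.2 / 0.4364 = 43.9963%.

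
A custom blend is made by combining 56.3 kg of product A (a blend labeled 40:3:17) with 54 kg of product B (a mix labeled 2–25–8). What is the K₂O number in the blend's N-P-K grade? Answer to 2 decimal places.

Total mass = 56.3 + 54 = 110.3 kg.
K₂O mass = 17%×56.3 + 8%×54 = 13.891 kg.
% K₂O = 13.891 / 110.3 = 12.5938%.

12.59% K₂O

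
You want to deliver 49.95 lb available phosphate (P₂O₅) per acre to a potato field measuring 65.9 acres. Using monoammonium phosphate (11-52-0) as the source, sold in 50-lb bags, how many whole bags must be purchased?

127 bags

Product per acre = 49.95 / 52% = 96.0577 lb.
Total product = 96.0577 × 65.9 = 6330.2 lb.
Bags = ⌈6330.2 / 50⌉ = 127.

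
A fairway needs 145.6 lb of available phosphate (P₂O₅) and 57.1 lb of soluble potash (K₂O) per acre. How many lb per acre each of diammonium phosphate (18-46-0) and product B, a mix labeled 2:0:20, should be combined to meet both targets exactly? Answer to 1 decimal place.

316.5 lb diammonium phosphate, 285.5 lb product B

Let a = lb of diammonium phosphate, b = lb of product B (per acre).
P₂O₅: 0.46·a + 0·b = 145.6
K₂O: 0·a + 0.2·b = 57.1
Solving simultaneously: a = 316.522, b = 285.5.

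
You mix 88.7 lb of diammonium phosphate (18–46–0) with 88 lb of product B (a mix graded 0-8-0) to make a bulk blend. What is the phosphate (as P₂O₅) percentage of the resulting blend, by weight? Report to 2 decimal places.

27.08% P₂O₅

Total mass = 88.7 + 88 = 176.7 lb.
P₂O₅ mass = 46%×88.7 + 8%×88 = 47.842 lb.
% P₂O₅ = 47.842 / 176.7 = 27.0753%.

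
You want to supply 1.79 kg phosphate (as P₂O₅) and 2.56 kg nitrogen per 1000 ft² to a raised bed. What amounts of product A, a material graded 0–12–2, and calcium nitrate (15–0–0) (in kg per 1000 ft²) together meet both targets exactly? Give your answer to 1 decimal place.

14.9 kg product A, 17.1 kg calcium nitrate

Per-1000 ft² balance (a = product A, b = calcium nitrate):
P₂O₅: 0.12·a + 0·b = 1.79
N: 0·a + 0.15·b = 2.56
Solving simultaneously: a = 14.9167, b = 17.0667.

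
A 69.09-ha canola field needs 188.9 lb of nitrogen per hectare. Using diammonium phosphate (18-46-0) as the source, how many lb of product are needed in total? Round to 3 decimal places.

72506.117 lb

Product per hectare = 188.9 / 18% = 1049.44 lb.
Total product = 1049.44 × 69.09 = 72506.1167 lb.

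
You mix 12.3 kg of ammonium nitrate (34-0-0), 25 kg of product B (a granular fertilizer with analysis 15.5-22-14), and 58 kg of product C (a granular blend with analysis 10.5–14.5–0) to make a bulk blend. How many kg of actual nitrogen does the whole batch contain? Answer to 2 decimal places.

14.15 kg N

N mass = 34%×12.3 + 15.5%×25 + 10.5%×58 = 14.147 kg.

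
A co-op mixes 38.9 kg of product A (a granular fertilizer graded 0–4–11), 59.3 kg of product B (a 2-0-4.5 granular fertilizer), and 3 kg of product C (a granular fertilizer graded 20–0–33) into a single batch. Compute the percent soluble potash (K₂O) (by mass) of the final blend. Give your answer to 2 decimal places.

7.84% K₂O

Total mass = 38.9 + 59.3 + 3 = 101.2 kg.
K₂O mass = 11%×38.9 + 4.5%×59.3 + 33%×3 = 7.9375 kg.
% K₂O = 7.9375 / 101.2 = 7.84338%.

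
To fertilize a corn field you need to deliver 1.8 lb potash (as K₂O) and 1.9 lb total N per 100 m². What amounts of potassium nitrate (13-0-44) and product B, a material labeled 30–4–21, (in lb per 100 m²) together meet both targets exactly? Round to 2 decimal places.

Let a = lb of potassium nitrate, b = lb of product B (per 100 m²).
K₂O: 0.44·a + 0.21·b = 1.8
N: 0.13·a + 0.3·b = 1.9
Solving simultaneously: a = 1.3467, b = 5.74976.

1.35 lb potassium nitrate, 5.75 lb product B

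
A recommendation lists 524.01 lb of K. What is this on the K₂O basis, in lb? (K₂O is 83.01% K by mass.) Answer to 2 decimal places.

K₂O = 524.01 / 0.8301 = 631.261 lb.

631.26 lb K₂O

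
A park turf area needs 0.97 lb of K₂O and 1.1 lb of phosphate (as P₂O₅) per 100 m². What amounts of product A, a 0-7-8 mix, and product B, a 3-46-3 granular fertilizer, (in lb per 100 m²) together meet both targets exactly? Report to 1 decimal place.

Per-100 m² balance (a = product A, b = product B):
K₂O: 0.08·a + 0.03·b = 0.97
P₂O₅: 0.07·a + 0.46·b = 1.1
Solving simultaneously: a = 11.9078, b = 0.579251.

11.9 lb product A, 0.6 lb product B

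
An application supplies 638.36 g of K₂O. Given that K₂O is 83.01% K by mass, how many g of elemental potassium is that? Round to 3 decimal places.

K = 638.36 × 0.8301 = 529.9026 g.

529.903 g K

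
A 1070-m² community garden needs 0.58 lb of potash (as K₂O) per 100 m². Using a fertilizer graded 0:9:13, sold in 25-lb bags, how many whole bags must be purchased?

Product per 100 m² = 0.58 / 13% = 4.46154 lb.
Total product = 4.46154 × 1070 / 100 = 47.7385 lb.
Bags = ⌈47.7385 / 25⌉ = 2.

2 bags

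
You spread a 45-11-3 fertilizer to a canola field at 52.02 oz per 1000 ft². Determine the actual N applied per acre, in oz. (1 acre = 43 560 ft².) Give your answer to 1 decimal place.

1019.7 oz N per acre

nitrogen per 1000 ft² = 52.02 × 45% = 23.409 oz.
Convert to per acre: 23.409 × 43.56 = 1019.696 oz.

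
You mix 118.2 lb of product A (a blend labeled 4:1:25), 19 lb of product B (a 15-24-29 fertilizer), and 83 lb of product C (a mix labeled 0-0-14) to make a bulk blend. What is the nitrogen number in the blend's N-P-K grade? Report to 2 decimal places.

Total mass = 118.2 + 19 + 83 = 220.2 lb.
N mass = 4%×118.2 + 15%×19 + 0%×83 = 7.578 lb.
% N = 7.578 / 220.2 = 3.44142%.

3.44% N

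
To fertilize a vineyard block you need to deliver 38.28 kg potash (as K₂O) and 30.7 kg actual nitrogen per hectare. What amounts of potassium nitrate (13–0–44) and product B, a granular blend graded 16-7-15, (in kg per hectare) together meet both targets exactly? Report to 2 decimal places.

29.86 kg potassium nitrate, 167.61 kg product B

Per-hectare balance (a = potassium nitrate, b = product B):
K₂O: 0.44·a + 0.15·b = 38.28
N: 0.13·a + 0.16·b = 30.7
From row1: a = (38.28 − 0.15·b) / 0.44.
Into row2: 0.13·(38.28 − 0.15·b)/0.44 + 0.16·b = 30.7 → b = 167.6149, a = 29.8585.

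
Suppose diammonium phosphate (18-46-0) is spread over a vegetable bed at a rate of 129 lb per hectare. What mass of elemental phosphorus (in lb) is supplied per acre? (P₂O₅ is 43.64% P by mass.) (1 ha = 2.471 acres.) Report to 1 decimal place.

10.5 lb P per acre

P₂O₅ per hectare = 129 × 46% = 59.34 lb.
Elemental P = 59.34 × 0.4364 = 25.896 lb per hectare.
Convert to per acre: 25.896 × 0.404694 = 10.48 lb.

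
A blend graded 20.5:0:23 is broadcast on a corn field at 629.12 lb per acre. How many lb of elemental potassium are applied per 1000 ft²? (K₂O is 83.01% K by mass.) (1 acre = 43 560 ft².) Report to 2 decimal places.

K₂O per acre = 629.12 × 23% = 144.698 lb.
Elemental K = 144.698 × 0.8301 = 120.113 lb per acre.
Convert to per 1000 ft²: 120.113 × 0.0229568 = 2.75743 lb.

2.76 lb K per thousand sq ft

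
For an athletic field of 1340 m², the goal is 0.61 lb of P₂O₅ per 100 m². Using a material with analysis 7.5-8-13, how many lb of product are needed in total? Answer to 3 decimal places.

Product per 100 m² = 0.61 / 8% = 7.625 lb.
Total product = 7.625 × 1340 / 100 = 102.175 lb.

102.175 lb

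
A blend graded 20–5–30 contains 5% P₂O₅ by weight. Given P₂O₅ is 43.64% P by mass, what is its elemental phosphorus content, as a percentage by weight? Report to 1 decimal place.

%P = 5 × 0.4364 = 2.182%.

2.2% P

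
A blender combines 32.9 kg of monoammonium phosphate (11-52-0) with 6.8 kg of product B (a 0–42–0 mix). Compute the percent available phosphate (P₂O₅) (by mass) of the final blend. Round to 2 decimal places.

50.29% P₂O₅

Total mass = 32.9 + 6.8 = 39.7 kg.
P₂O₅ mass = 52%×32.9 + 42%×6.8 = 19.964 kg.
% P₂O₅ = 19.964 / 39.7 = 50.2872%.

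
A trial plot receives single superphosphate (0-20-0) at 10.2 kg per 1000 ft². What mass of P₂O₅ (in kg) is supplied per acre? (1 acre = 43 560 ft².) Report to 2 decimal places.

88.86 kg P₂O₅ per acre

P₂O₅ per 1000 ft² = 10.2 × 20% = 2.04 kg.
Convert to per acre: 2.04 × 43.56 = 88.8624 kg.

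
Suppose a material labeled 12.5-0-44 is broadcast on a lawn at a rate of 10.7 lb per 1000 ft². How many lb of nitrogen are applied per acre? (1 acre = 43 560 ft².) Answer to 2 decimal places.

58.26 lb N per acre

nitrogen per 1000 ft² = 10.7 × 12.5% = 1.3375 lb.
Convert to per acre: 1.3375 × 43.56 = 58.2615 lb.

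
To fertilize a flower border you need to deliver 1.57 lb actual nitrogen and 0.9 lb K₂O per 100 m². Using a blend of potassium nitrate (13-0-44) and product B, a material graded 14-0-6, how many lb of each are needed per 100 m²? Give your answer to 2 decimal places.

Let a = lb of potassium nitrate, b = lb of product B (per 100 m²).
N: 0.13·a + 0.14·b = 1.57
K₂O: 0.44·a + 0.06·b = 0.9
Eliminate b: (row1) − 0.14/0.06·(row2) → -0.896667·a = -0.53, so a = 0.591078.
Then b = (0.9 − 0.44·0.591078) / 0.06 = 10.6654.

0.59 lb potassium nitrate, 10.67 lb product B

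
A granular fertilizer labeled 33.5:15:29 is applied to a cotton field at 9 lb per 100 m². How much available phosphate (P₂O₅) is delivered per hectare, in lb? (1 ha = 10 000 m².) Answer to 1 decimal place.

135.0 lb P₂O₅ per hectare

P₂O₅ per 100 m² = 9 × 15% = 1.35 lb.
Convert to per hectare: 1.35 × 100 = 135 lb.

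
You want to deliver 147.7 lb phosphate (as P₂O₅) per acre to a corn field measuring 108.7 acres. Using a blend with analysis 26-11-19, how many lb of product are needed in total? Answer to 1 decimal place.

145954.5 lb

Product per acre = 147.7 / 11% = 1342.73 lb.
Total product = 1342.73 × 108.7 = 145954.45 lb.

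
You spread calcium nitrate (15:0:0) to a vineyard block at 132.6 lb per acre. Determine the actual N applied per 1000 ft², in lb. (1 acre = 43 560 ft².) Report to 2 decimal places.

0.46 lb N per thousand sq ft

nitrogen per acre = 132.6 × 15% = 19.89 lb.
Convert to per 1000 ft²: 19.89 × 0.0229568 = 0.456612 lb.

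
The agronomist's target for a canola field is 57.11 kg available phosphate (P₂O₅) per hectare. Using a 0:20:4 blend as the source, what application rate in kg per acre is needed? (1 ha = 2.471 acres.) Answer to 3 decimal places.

Product per hectare = 57.11 / 20% = 285.55 kg.
Convert to per acre: 285.55 × 0.404694 = 115.5605 kg.

115.561 kg of product per acre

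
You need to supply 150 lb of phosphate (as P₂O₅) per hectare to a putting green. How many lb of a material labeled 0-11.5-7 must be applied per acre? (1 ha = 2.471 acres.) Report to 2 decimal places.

527.86 lb of product per acre

Product per hectare = 150 / 11.5% = 1304.35 lb.
Convert to per acre: 1304.35 × 0.404694 = 527.862 lb.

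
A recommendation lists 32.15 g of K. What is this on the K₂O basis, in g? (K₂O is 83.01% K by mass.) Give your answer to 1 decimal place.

K₂O = 32.15 / 0.8301 = 38.7303 g.

38.7 g K₂O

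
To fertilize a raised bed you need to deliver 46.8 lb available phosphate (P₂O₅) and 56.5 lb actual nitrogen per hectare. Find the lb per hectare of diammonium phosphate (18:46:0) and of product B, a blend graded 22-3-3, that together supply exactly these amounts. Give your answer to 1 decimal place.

Let a = lb of diammonium phosphate, b = lb of product B (per hectare).
P₂O₅: 0.46·a + 0.03·b = 46.8
N: 0.18·a + 0.22·b = 56.5
Eliminate a: (row1) − 0.46/0.18·(row2) → -0.532222·b = -97.5889, so b = 183.361.
Back-substitute: a = (46.8 − 0.03·183.361) / 0.46 = 89.7808.

89.8 lb diammonium phosphate, 183.4 lb product B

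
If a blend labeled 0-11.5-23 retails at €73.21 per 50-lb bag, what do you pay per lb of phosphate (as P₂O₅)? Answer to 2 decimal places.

P₂O₅ in bag = 50 × 11.5% = 5.75 lb.
Cost per lb P₂O₅ = €73.21 / 5.75 = €12.7322.

€12.73 per lb P₂O₅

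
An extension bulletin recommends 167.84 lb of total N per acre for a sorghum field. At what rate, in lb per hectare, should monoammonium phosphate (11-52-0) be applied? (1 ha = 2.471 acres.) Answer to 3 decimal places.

3770.297 lb of product per hectare

Product per acre = 167.84 / 11% = 1525.82 lb.
Convert to per hectare: 1525.82 × 2.471 = 3770.2967 lb.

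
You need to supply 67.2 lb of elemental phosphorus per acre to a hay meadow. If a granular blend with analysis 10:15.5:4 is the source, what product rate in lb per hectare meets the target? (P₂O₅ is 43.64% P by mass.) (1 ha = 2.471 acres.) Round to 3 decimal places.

As P₂O₅: 67.2 / 0.4364 = 153.987 lb per acre.
Product per acre = 153.987 / 15.5% = 993.466 lb.
Convert to per hectare: 993.466 × 2.471 = 2454.85349 lb.

2454.853 lb of product per hectare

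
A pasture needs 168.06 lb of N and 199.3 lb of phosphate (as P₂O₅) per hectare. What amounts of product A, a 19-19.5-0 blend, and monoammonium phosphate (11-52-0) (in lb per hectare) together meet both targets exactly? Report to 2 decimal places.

Let a = lb of product A, b = lb of monoammonium phosphate (per hectare).
N: 0.19·a + 0.11·b = 168.06
P₂O₅: 0.195·a + 0.52·b = 199.3
Eliminate b: (row1) − 0.11/0.52·(row2) → 0.14875·a = 125.9, so a = 846.389.
Then b = (199.3 − 0.195·846.389) / 0.52 = 65.8733.

846.39 lb product A, 65.87 lb monoammonium phosphate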